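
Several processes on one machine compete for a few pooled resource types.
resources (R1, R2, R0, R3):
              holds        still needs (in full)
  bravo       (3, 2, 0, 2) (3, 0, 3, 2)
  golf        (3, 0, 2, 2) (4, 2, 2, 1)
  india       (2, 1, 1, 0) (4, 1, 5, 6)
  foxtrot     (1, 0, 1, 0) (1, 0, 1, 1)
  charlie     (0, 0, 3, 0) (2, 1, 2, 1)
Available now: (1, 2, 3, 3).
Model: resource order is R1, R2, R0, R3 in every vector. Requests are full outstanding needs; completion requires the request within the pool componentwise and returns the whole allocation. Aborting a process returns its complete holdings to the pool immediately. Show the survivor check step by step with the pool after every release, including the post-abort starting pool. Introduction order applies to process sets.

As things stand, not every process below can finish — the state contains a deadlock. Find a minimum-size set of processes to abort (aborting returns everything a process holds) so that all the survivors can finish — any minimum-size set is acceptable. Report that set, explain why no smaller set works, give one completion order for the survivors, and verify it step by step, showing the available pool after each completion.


The answer: abort india.
Key observation: no ordering could ever have run bravo before the abort of india; with (2, 1, 1, 0) back in the pool it fits at step 2.
Why nothing smaller works: aborting no one leaves the state deadlocked as given.
The survivors complete as foxtrot, bravo, golf, charlie. Step-by-step check (starting from the post-abort pool):
  pool = (3, 3, 4, 3)
  foxtrot: need (1, 0, 1, 1) fits (3, 3, 4, 3); releases (1, 0, 1, 0), pool now (4, 3, 5, 3)
  bravo: need (3, 0, 3, 2) fits (4, 3, 5, 3); releases (3, 2, 0, 2), pool now (7, 5, 5, 5)
  golf: need (4, 2, 2, 1) fits (7, 5, 5, 5); releases (3, 0, 2, 2), pool now (10, 5, 7, 7)
  charlie: need (2, 1, 2, 1) fits (10, 5, 7, 7); releases (0, 0, 3, 0), pool now (10, 5, 10, 7)


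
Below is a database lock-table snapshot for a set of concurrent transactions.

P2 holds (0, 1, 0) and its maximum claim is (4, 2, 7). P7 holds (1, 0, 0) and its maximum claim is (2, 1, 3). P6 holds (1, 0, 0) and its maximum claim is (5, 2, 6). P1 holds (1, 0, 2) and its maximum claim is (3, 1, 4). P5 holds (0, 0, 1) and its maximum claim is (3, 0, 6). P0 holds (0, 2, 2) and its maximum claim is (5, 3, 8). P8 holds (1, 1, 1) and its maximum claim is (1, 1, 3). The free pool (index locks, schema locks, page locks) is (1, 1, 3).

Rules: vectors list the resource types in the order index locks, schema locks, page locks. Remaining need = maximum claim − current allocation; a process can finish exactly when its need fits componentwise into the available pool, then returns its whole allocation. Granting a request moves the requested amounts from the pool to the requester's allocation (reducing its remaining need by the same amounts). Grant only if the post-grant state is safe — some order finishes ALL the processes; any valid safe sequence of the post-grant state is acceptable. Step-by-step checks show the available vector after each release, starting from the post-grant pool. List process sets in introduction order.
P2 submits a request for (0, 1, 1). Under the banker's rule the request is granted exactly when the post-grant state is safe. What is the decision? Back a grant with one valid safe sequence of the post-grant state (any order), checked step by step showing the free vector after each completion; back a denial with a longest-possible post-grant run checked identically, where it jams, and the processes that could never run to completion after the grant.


GRANT. The post-grant state is safe; one safe sequence: P8, P1, P7, P5, P2, P6, P0.
Key observation: after the grant the pool drops to (1, 0, 2), which still lets P8 finish first and unwind the rest.
Step-by-step check of the post-grant state:
  pool = (1, 0, 2)
  run P8 (needs (0, 0, 2), free (1, 0, 2)); after release of (1, 1, 1) the pool is (2, 1, 3)
  run P1 (needs (2, 1, 2), free (2, 1, 3)); after release of (1, 0, 2) the pool is (3, 1, 5)
  run P7 (needs (1, 1, 3), free (3, 1, 5)); after release of (1, 0, 0) the pool is (4, 1, 5)
  run P5 (needs (3, 0, 5), free (4, 1, 5)); after release of (0, 0, 1) the pool is (4, 1, 6)
  run P2 (needs (4, 0, 6), free (4, 1, 6)); after release of (0, 2, 1) the pool is (4, 3, 7)
  run P6 (needs (4, 2, 6), free (4, 3, 7)); after release of (1, 0, 0) the pool is (5, 3, 7)
  run P0 (needs (5, 1, 6), free (5, 3, 7)); after release of (0, 2, 2) the pool is (5, 5, 9)


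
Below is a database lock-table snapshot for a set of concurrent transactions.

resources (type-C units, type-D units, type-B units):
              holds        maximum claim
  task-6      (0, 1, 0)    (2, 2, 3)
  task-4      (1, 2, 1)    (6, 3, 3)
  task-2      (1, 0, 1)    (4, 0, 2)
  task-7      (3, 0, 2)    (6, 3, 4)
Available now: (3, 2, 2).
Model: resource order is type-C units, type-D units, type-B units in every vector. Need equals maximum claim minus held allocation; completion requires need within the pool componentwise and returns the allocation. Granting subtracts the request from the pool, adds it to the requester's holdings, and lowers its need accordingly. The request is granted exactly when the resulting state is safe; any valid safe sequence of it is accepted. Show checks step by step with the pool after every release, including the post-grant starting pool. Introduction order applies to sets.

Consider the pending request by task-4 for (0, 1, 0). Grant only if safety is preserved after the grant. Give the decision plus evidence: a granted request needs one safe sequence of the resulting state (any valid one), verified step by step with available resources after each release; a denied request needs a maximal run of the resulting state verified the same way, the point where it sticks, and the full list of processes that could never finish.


DENY. Granting would leave the state unsafe.
Key observation: after task-2, task-6 the pool peaks at (4, 2, 3), and each blocked process is short somewhere: task-4 on type-C units; task-7 on type-D units.
Pretend the grant happened; the run task-2, task-6 goes as far as possible. Walking it through:
  pool = (3, 1, 2)
  task-2 needs (3, 0, 1) <= (3, 1, 2) -> finishes; pool += (1, 0, 1) = (4, 1, 3)
  task-6 needs (2, 1, 3) <= (4, 1, 3) -> finishes; pool += (0, 1, 0) = (4, 2, 3)
  task-4 cannot run: need (5, 0, 2) vs free (4, 2, 3) (insufficient type-C units)
  task-7 cannot run: need (3, 3, 2) vs free (4, 2, 3) (insufficient type-D units)
Processes that could never finish after the grant: task-4 and task-7.


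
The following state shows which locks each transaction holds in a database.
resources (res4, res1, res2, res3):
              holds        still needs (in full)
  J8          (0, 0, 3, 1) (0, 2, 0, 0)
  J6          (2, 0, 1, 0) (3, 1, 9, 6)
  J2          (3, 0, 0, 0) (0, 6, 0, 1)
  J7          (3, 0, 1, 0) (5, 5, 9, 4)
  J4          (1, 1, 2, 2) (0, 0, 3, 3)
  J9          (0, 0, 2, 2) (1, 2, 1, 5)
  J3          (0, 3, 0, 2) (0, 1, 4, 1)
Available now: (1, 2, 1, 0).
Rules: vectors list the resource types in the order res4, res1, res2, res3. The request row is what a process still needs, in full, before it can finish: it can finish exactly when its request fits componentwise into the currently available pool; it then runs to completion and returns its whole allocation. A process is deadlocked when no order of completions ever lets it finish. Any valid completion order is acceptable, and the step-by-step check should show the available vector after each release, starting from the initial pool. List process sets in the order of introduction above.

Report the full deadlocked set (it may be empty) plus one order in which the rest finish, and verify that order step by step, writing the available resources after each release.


Deadlocked: J6 and J7.
Key observation: the pool after J8, J3, J4, J2, J9 is (5, 6, 8, 7); every surviving request exceeds it in res2, so progress ends there.
One completion order for the rest: J8, J3, J4, J2, J9. Check, step by step:
  pool = (1, 2, 1, 0)
  J8: need (0, 2, 0, 0) fits (1, 2, 1, 0); releases (0, 0, 3, 1), pool now (1, 2, 4, 1)
  J3: need (0, 1, 4, 1) fits (1, 2, 4, 1); releases (0, 3, 0, 2), pool now (1, 5, 4, 3)
  J4: need (0, 0, 3, 3) fits (1, 5, 4, 3); releases (1, 1, 2, 2), pool now (2, 6, 6, 5)
  J2: need (0, 6, 0, 1) fits (2, 6, 6, 5); releases (3, 0, 0, 0), pool now (5, 6, 6, 5)
  J9: need (1, 2, 1, 5) fits (5, 6, 6, 5); releases (0, 0, 2, 2), pool now (5, 6, 8, 7)
The stuck group stays short no matter what:
  J6 still needs (3, 1, 9, 6) but only (5, 6, 8, 7) is free — short on res2
  J7 still needs (5, 5, 9, 4) but only (5, 6, 8, 7) is free — short on res2


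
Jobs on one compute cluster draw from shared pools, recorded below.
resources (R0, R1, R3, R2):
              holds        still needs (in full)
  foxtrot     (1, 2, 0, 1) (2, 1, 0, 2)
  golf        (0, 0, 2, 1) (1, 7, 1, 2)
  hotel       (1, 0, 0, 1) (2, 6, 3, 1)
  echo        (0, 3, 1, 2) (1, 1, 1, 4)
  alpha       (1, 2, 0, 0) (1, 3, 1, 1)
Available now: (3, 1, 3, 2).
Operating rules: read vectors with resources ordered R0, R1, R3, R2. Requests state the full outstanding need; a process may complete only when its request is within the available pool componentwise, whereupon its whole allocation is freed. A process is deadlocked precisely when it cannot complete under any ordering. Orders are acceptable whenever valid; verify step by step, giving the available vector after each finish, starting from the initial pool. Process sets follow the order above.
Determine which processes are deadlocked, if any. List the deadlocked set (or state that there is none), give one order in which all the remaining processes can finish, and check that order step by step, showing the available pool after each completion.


The deadlocked set is golf, hotel and echo.
Key observation: after foxtrot, alpha the pool peaks at (5, 5, 3, 3), and each blocked process is short somewhere: golf on R1; hotel on R1; echo on R2.
The rest can finish in the order foxtrot, alpha. Step-by-step check:
  pool = (3, 1, 3, 2)
  foxtrot needs (2, 1, 0, 2) <= (3, 1, 3, 2) -> finishes; pool += (1, 2, 0, 1) = (4, 3, 3, 3)
  alpha needs (1, 3, 1, 1) <= (4, 3, 3, 3) -> finishes; pool += (1, 2, 0, 0) = (5, 5, 3, 3)
The stuck group stays short no matter what:
  golf cannot run: need (1, 7, 1, 2) vs free (5, 5, 3, 3) (insufficient R1)
  hotel cannot run: need (2, 6, 3, 1) vs free (5, 5, 3, 3) (insufficient R1)
  echo cannot run: need (1, 1, 1, 4) vs free (5, 5, 3, 3) (insufficient R2)


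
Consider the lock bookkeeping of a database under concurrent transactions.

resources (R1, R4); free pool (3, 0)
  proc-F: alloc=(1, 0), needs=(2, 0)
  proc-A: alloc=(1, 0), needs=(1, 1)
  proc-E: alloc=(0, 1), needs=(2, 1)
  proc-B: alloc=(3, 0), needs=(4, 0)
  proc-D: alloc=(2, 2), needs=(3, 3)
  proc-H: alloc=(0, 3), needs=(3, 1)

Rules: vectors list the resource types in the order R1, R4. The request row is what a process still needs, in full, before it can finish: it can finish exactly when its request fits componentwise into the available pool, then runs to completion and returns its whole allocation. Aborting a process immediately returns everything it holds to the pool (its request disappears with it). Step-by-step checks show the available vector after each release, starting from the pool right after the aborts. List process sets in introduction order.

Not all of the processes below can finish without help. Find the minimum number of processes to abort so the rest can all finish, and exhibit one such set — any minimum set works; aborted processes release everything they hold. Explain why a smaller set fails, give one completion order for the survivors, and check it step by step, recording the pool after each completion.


The answer: abort proc-D.
Key observation: proc-E could never have finished before the abort; with (2, 2) returned by proc-D, it fits at step 3.
Why nothing smaller works: aborting no one leaves the state deadlocked as given.
The survivors complete as proc-F, proc-B, proc-E, proc-A, proc-H. Step-by-step check (starting from the post-abort pool):
  pool = (5, 2)
  proc-F: need (2, 0) fits (5, 2); releases (1, 0), pool now (6, 2)
  proc-B: need (4, 0) fits (6, 2); releases (3, 0), pool now (9, 2)
  proc-E: need (2, 1) fits (9, 2); releases (0, 1), pool now (9, 3)
  proc-A: need (1, 1) fits (9, 3); releases (1, 0), pool now (10, 3)
  proc-H: need (3, 1) fits (10, 3); releases (0, 3), pool now (10, 6)


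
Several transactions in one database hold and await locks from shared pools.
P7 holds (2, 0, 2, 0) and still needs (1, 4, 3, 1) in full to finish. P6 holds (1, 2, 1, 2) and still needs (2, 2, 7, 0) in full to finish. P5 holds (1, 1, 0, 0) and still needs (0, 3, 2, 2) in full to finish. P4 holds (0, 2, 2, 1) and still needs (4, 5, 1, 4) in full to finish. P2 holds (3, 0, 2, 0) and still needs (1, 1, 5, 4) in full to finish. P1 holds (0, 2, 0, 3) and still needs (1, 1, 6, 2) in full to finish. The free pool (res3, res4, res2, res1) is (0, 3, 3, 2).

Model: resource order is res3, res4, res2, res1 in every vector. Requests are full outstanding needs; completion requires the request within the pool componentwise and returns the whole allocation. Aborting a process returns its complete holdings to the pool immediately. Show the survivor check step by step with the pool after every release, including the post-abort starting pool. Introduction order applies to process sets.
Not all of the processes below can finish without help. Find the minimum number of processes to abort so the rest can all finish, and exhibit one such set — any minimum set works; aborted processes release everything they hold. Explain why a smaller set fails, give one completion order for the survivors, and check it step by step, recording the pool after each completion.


Minimum abort set: P4.
Key observation: P6 could never have finished before the abort; with (0, 2, 2, 1) returned by P4, it fits at step 3.
No smaller set exists: with zero aborts the deadlock remains.
One survivor order: P5, P7, P6, P1, P2. Check, step by step (post-abort pool first):
  pool = (0, 5, 5, 3)
  P5: need (0, 3, 2, 2) fits (0, 5, 5, 3); releases (1, 1, 0, 0), pool now (1, 6, 5, 3)
  P7: need (1, 4, 3, 1) fits (1, 6, 5, 3); releases (2, 0, 2, 0), pool now (3, 6, 7, 3)
  P6: need (2, 2, 7, 0) fits (3, 6, 7, 3); releases (1, 2, 1, 2), pool now (4, 8, 8, 5)
  P1: need (1, 1, 6, 2) fits (4, 8, 8, 5); releases (0, 2, 0, 3), pool now (4, 10, 8, 8)
  P2: need (1, 1, 5, 4) fits (4, 10, 8, 8); releases (3, 0, 2, 0), pool now (7, 10, 10, 8)


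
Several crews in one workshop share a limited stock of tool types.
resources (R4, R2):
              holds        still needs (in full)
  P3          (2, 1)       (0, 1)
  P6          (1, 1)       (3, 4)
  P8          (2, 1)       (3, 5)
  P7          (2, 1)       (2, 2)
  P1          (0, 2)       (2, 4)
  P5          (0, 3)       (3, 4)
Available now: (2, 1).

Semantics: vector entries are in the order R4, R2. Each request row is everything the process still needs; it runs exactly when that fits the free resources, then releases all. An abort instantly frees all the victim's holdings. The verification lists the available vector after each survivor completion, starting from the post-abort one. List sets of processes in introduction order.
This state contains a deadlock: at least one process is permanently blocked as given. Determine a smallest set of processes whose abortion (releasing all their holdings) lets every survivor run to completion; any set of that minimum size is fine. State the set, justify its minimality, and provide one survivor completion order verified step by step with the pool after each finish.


Abort P8.
Key observation: P1 was stuck for good until P8 gave back (2, 1); in the order shown it finishes at step 3.
Why nothing smaller works: aborting no one leaves the state deadlocked as given.
Survivors finish in the order: P3, P7, P1, P6, P5. Verifying each step (pool after the aborts first):
  pool = (4, 2)
  run P3 (needs (0, 1), free (4, 2)); after release of (2, 1) the pool is (6, 3)
  run P7 (needs (2, 2), free (6, 3)); after release of (2, 1) the pool is (8, 4)
  run P1 (needs (2, 4), free (8, 4)); after release of (0, 2) the pool is (8, 6)
  run P6 (needs (3, 4), free (8, 6)); after release of (1, 1) the pool is (9, 7)
  run P5 (needs (3, 4), free (9, 7)); after release of (0, 3) the pool is (9, 10)


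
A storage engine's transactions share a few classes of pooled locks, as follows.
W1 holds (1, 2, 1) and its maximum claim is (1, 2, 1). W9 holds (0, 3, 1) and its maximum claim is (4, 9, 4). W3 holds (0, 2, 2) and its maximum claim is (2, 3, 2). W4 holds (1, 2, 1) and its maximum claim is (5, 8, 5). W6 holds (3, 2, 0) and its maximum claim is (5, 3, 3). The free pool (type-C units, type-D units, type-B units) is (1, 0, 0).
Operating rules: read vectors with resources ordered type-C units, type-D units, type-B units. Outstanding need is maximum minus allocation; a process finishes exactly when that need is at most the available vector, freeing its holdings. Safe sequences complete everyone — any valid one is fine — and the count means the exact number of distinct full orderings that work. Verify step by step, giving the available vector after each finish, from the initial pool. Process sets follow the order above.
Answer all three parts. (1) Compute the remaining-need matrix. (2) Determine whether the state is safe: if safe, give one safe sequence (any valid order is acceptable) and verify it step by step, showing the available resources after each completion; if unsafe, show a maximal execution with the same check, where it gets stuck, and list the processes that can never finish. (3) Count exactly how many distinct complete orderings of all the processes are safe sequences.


(1) Remaining need (order type-C units, type-D units, type-B units):
  W1: (0, 0, 0)
  W9: (4, 6, 3)
  W3: (2, 1, 0)
  W4: (4, 6, 4)
  W6: (2, 1, 3)
(2) SAFE — a valid safe sequence is W1, W3, W6, W9, W4.
Key observation: W3 marks the first exact bind of the order: its need (2, 1, 0) fits the free (2, 2, 1) with zero slack on a requested resource.
Step-by-step check:
  pool = (1, 0, 0)
  W1 needs (0, 0, 0) <= (1, 0, 0) -> finishes; pool += (1, 2, 1) = (2, 2, 1)
  W3 needs (2, 1, 0) <= (2, 2, 1) -> finishes; pool += (0, 2, 2) = (2, 4, 3)
  W6 needs (2, 1, 3) <= (2, 4, 3) -> finishes; pool += (3, 2, 0) = (5, 6, 3)
  W9 needs (4, 6, 3) <= (5, 6, 3) -> finishes; pool += (0, 3, 1) = (5, 9, 4)
  W4 needs (4, 6, 4) <= (5, 9, 4) -> finishes; pool += (1, 2, 1) = (6, 11, 5)
(3) Exactly 1 of the possible complete orderings is a safe sequence.


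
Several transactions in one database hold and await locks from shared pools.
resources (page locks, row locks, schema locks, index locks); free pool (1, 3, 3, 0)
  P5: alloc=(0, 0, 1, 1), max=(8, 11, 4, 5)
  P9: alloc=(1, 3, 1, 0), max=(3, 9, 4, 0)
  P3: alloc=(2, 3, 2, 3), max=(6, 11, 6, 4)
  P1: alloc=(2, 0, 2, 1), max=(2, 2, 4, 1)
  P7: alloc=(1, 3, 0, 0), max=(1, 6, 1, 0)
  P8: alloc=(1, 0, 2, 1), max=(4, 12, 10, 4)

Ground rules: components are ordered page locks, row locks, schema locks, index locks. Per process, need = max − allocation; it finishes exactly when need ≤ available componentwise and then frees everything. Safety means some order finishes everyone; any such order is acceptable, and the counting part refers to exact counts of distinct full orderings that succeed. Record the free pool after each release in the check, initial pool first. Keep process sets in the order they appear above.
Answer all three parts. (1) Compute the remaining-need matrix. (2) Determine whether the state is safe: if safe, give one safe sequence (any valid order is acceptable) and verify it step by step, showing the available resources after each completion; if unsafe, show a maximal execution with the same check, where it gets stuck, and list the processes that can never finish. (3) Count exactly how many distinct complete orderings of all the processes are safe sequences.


(1) Remaining need (order page locks, row locks, schema locks, index locks):
  P5: (8, 11, 3, 4)
  P9: (2, 6, 3, 0)
  P3: (4, 8, 4, 1)
  P1: (0, 2, 2, 0)
  P7: (0, 3, 1, 0)
  P8: (3, 12, 8, 3)
(2) SAFE — a valid safe sequence is P7, P1, P9, P3, P8, P5.
Key observation: P7 is the earliest step where a requested resource binds exactly: need (0, 3, 1, 0), pool (1, 3, 3, 0) at its turn.
Step-by-step check:
  pool = (1, 3, 3, 0)
  P7 needs (0, 3, 1, 0) <= (1, 3, 3, 0) -> finishes; pool += (1, 3, 0, 0) = (2, 6, 3, 0)
  P1 needs (0, 2, 2, 0) <= (2, 6, 3, 0) -> finishes; pool += (2, 0, 2, 1) = (4, 6, 5, 1)
  P9 needs (2, 6, 3, 0) <= (4, 6, 5, 1) -> finishes; pool += (1, 3, 1, 0) = (5, 9, 6, 1)
  P3 needs (4, 8, 4, 1) <= (5, 9, 6, 1) -> finishes; pool += (2, 3, 2, 3) = (7, 12, 8, 4)
  P8 needs (3, 12, 8, 3) <= (7, 12, 8, 4) -> finishes; pool += (1, 0, 2, 1) = (8, 12, 10, 5)
  P5 needs (8, 11, 3, 4) <= (8, 12, 10, 5) -> finishes; pool += (0, 0, 1, 1) = (8, 12, 11, 6)
(3) The exact count: 3 of the possible complete orderings are safe sequences.


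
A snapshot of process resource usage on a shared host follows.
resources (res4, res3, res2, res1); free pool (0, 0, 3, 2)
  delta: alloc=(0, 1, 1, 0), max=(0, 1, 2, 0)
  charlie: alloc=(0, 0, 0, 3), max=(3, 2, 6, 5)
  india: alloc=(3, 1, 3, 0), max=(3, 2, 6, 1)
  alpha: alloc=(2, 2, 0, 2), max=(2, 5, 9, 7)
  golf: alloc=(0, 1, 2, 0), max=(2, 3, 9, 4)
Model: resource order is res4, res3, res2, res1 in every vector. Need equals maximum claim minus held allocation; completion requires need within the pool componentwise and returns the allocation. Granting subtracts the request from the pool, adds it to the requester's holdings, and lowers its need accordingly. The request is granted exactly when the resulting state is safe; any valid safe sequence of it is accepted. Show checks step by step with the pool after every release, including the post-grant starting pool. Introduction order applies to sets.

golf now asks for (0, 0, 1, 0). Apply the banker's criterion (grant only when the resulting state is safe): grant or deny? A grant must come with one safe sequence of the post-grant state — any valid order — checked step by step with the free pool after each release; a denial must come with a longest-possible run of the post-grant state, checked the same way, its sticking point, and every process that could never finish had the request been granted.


GRANT. The post-grant state is safe; one safe sequence: delta, india, charlie, golf, alpha.
Key observation: (0, 0, 2, 2) free after granting still covers delta first, and each release covers the next.
Verifying the post-grant state step by step:
  pool = (0, 0, 2, 2)
  delta needs (0, 0, 1, 0) <= (0, 0, 2, 2) -> finishes; pool += (0, 1, 1, 0) = (0, 1, 3, 2)
  india needs (0, 1, 3, 1) <= (0, 1, 3, 2) -> finishes; pool += (3, 1, 3, 0) = (3, 2, 6, 2)
  charlie needs (3, 2, 6, 2) <= (3, 2, 6, 2) -> finishes; pool += (0, 0, 0, 3) = (3, 2, 6, 5)
  golf needs (2, 2, 6, 4) <= (3, 2, 6, 5) -> finishes; pool += (0, 1, 3, 0) = (3, 3, 9, 5)
  alpha needs (0, 3, 9, 5) <= (3, 3, 9, 5) -> finishes; pool += (2, 2, 0, 2) = (5, 5, 9, 7)


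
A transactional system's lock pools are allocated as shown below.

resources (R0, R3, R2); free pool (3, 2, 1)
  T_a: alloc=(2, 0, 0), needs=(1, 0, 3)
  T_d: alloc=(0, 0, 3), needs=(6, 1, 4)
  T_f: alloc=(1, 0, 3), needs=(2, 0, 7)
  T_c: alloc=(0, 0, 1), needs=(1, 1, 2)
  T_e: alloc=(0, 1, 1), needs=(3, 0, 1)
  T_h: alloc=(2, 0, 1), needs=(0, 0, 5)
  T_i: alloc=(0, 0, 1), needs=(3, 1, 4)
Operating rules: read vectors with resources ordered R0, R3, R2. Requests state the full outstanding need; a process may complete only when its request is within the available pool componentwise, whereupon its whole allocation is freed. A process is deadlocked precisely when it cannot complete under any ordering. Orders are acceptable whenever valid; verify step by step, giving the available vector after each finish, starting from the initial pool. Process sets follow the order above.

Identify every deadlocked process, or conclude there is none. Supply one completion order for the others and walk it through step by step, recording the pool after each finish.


Deadlocked set: T_d, T_f, T_h and T_i.
Key observation: T_e, T_c, T_a can finish, but then (5, 3, 3) is all there is, and the blocked group's R2 demands exceed it.
The rest can finish in the order T_e, T_c, T_a. Walking it through:
  pool = (3, 2, 1)
  run T_e (needs (3, 0, 1), free (3, 2, 1)); after release of (0, 1, 1) the pool is (3, 3, 2)
  run T_c (needs (1, 1, 2), free (3, 3, 2)); after release of (0, 0, 1) the pool is (3, 3, 3)
  run T_a (needs (1, 0, 3), free (3, 3, 3)); after release of (2, 0, 0) the pool is (5, 3, 3)
The blocked processes can never fit:
  blocked: T_d wants (6, 1, 4), pool (5, 3, 3) — not enough R0 and R2
  blocked: T_f wants (2, 0, 7), pool (5, 3, 3) — not enough R2
  blocked: T_h wants (0, 0, 5), pool (5, 3, 3) — not enough R2
  blocked: T_i wants (3, 1, 4), pool (5, 3, 3) — not enough R2


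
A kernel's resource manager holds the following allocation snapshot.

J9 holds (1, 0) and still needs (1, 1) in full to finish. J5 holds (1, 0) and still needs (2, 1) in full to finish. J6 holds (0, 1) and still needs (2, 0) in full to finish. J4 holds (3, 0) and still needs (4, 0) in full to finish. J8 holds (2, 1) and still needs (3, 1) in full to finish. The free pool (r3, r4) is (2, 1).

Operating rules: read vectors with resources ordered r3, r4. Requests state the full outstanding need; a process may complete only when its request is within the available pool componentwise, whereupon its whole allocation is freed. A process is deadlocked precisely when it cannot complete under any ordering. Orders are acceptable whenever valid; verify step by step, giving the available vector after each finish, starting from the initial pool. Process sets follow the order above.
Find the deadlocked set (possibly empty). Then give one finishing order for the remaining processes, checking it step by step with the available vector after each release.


The deadlocked set is empty.
Key observation: starting with J5, each completion frees enough for the next — no one is permanently blocked.
One completion order for the rest: J5, J9, J4, J6, J8. Verifying each step:
  pool = (2, 1)
  run J5 (needs (2, 1), free (2, 1)); after release of (1, 0) the pool is (3, 1)
  run J9 (needs (1, 1), free (3, 1)); after release of (1, 0) the pool is (4, 1)
  run J4 (needs (4, 0), free (4, 1)); after release of (3, 0) the pool is (7, 1)
  run J6 (needs (2, 0), free (7, 1)); after release of (0, 1) the pool is (7, 2)
  run J8 (needs (3, 1), free (7, 2)); after release of (2, 1) the pool is (9, 3)


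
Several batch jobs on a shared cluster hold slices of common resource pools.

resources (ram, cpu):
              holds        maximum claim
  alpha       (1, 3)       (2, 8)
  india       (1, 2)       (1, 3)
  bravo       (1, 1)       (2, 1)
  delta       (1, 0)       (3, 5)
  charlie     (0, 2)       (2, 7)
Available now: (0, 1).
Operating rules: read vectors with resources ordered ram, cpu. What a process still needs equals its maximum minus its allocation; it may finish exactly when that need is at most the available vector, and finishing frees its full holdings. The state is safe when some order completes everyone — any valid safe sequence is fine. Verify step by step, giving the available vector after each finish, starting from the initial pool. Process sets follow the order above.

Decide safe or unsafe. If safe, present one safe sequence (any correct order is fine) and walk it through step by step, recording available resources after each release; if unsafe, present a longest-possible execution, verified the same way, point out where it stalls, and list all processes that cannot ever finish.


UNSAFE — no complete ordering exists.
Key observation: once india, bravo finish, the pool peaks at (2, 4) — and every remaining process still needs more cpu than that.
The run india, bravo cannot be extended any further. Verifying each step:
  pool = (0, 1)
  india: need (0, 1) fits (0, 1); releases (1, 2), pool now (1, 3)
  bravo: need (1, 0) fits (1, 3); releases (1, 1), pool now (2, 4)
  alpha still needs (1, 5) but only (2, 4) is free — short on cpu
  delta still needs (2, 5) but only (2, 4) is free — short on cpu
  charlie still needs (2, 5) but only (2, 4) is free — short on cpu
Permanently blocked: alpha, delta and charlie.


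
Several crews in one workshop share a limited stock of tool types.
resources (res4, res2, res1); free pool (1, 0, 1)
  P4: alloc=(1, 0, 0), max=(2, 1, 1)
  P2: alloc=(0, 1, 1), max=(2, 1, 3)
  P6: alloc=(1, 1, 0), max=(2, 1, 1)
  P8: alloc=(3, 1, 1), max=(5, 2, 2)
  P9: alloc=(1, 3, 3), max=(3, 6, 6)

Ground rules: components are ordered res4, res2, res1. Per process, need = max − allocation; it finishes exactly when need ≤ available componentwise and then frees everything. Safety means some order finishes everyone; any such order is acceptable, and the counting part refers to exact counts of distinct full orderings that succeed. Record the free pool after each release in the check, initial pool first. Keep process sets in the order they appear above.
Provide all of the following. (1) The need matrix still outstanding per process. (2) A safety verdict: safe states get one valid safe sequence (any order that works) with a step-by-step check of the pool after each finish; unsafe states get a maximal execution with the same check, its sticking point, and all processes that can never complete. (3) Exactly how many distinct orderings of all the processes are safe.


(1) Need matrix, components ordered res4, res2, res1:
  P4: (1, 1, 1)
  P2: (2, 0, 2)
  P6: (1, 0, 1)
  P8: (2, 1, 1)
  P9: (2, 3, 3)
(2) SAFE, for example via the order P6, P8, P2, P4, P9.
Key observation: reading the order forward, P6 is the first process whose need (1, 0, 1) meets the free pool (1, 0, 1) exactly on a resource it requests.
Walking it through:
  pool = (1, 0, 1)
  P6 needs (1, 0, 1) <= (1, 0, 1) -> finishes; pool += (1, 1, 0) = (2, 1, 1)
  P8 needs (2, 1, 1) <= (2, 1, 1) -> finishes; pool += (3, 1, 1) = (5, 2, 2)
  P2 needs (2, 0, 2) <= (5, 2, 2) -> finishes; pool += (0, 1, 1) = (5, 3, 3)
  P4 needs (1, 1, 1) <= (5, 3, 3) -> finishes; pool += (1, 0, 0) = (6, 3, 3)
  P9 needs (2, 3, 3) <= (6, 3, 3) -> finishes; pool += (1, 3, 3) = (7, 6, 6)
(3) The exact count: 4 of the possible complete orderings are safe sequences.


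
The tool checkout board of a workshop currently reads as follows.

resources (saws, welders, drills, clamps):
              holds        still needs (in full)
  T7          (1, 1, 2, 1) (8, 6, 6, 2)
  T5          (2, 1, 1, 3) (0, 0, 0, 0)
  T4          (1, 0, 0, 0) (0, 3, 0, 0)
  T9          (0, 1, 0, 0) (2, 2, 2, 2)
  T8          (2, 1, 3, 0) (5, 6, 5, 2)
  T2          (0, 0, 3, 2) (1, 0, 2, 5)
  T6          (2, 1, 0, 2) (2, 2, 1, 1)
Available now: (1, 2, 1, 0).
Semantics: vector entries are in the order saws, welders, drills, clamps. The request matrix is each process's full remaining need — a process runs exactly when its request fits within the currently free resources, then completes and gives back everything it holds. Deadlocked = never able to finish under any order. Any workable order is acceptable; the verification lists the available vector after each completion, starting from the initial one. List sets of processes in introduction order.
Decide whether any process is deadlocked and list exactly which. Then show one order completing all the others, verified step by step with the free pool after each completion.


Deadlocked: T7 and T8.
Key observation: the wall is welders: completing T5, T6, T2, T4, T9 brings the pool only to (6, 5, 5, 7), and all the rest need more.
The rest can finish in the order T5, T6, T2, T4, T9. Check, step by step:
  pool = (1, 2, 1, 0)
  run T5 (needs (0, 0, 0, 0), free (1, 2, 1, 0)); after release of (2, 1, 1, 3) the pool is (3, 3, 2, 3)
  run T6 (needs (2, 2, 1, 1), free (3, 3, 2, 3)); after release of (2, 1, 0, 2) the pool is (5, 4, 2, 5)
  run T2 (needs (1, 0, 2, 5), free (5, 4, 2, 5)); after release of (0, 0, 3, 2) the pool is (5, 4, 5, 7)
  run T4 (needs (0, 3, 0, 0), free (5, 4, 5, 7)); after release of (1, 0, 0, 0) the pool is (6, 4, 5, 7)
  run T9 (needs (2, 2, 2, 2), free (6, 4, 5, 7)); after release of (0, 1, 0, 0) the pool is (6, 5, 5, 7)
None of the blocked processes ever fits:
  blocked: T7 wants (8, 6, 6, 2), pool (6, 5, 5, 7) — not enough saws, welders and drills
  blocked: T8 wants (5, 6, 5, 2), pool (6, 5, 5, 7) — not enough welders


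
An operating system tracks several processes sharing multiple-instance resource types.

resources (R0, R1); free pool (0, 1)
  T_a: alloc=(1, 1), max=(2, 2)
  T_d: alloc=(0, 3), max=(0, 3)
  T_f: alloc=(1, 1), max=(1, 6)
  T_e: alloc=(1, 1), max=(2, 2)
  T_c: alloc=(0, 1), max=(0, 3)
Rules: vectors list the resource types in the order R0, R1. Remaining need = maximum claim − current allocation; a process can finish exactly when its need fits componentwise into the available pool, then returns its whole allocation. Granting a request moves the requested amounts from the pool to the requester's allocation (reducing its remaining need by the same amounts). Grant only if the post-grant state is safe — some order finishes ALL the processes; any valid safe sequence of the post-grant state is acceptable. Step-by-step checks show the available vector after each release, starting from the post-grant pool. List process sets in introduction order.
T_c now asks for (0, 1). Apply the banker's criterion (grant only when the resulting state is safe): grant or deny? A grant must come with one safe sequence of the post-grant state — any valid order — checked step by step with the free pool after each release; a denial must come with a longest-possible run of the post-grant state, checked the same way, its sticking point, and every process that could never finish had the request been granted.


GRANT — the state after the grant stays safe, e.g. via T_d, T_c, T_f, T_a, T_e.
Key observation: the transfer keeps a workable pool ((0, 0)); T_d starts the safe sequence.
Check on the post-grant state, step by step:
  pool = (0, 0)
  T_d: need (0, 0) fits (0, 0); releases (0, 3), pool now (0, 3)
  T_c: need (0, 1) fits (0, 3); releases (0, 2), pool now (0, 5)
  T_f: need (0, 5) fits (0, 5); releases (1, 1), pool now (1, 6)
  T_a: need (1, 1) fits (1, 6); releases (1, 1), pool now (2, 7)
  T_e: need (1, 1) fits (2, 7); releases (1, 1), pool now (3, 8)


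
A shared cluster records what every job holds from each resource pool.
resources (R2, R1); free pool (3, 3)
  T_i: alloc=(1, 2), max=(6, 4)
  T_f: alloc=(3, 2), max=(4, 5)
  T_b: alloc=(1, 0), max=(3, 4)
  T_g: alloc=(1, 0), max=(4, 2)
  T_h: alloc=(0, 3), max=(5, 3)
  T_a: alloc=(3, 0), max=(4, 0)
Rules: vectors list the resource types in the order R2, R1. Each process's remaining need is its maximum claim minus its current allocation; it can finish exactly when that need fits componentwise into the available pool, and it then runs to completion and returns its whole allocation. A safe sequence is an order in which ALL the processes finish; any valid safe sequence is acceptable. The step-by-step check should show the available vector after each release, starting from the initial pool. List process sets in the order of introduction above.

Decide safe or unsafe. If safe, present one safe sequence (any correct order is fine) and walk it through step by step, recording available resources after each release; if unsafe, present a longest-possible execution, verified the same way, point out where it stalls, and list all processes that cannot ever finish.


SAFE, for example via the order T_f, T_i, T_a, T_h, T_b, T_g.
Key observation: the order's first zero-slack moment is T_f ((1, 3) needed, (3, 3) free — a requested resource with nothing to spare).
Check, step by step:
  pool = (3, 3)
  T_f needs (1, 3) <= (3, 3) -> finishes; pool += (3, 2) = (6, 5)
  T_i needs (5, 2) <= (6, 5) -> finishes; pool += (1, 2) = (7, 7)
  T_a needs (1, 0) <= (7, 7) -> finishes; pool += (3, 0) = (10, 7)
  T_h needs (5, 0) <= (10, 7) -> finishes; pool += (0, 3) = (10, 10)
  T_b needs (2, 4) <= (10, 10) -> finishes; pool += (1, 0) = (11, 10)
  T_g needs (3, 2) <= (11, 10) -> finishes; pool += (1, 0) = (12, 10)


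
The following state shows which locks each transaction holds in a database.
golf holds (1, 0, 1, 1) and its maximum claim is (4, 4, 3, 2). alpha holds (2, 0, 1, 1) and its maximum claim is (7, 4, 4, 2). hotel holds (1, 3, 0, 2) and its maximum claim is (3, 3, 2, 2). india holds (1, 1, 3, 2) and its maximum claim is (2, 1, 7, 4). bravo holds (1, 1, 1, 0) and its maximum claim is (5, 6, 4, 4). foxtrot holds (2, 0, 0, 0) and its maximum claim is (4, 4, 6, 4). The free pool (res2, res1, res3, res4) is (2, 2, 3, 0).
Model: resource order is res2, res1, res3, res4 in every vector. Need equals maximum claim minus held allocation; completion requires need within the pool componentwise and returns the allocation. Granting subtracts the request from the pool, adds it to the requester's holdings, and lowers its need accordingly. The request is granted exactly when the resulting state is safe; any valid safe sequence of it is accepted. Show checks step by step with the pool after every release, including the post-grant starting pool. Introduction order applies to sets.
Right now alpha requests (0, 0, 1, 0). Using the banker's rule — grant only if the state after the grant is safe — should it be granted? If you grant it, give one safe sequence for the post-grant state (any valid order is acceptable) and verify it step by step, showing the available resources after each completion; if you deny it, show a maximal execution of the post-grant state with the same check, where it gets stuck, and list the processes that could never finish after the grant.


DENY. Granting would leave the state unsafe.
Key observation: after hotel, golf the pool peaks at (4, 5, 3, 3), and each blocked process is short somewhere: alpha on res2; india on res3; bravo on res4; foxtrot on res3, res4.
After a pretend grant, a maximal execution: hotel, golf — then nothing else fits. Walking it through:
  pool = (2, 2, 2, 0)
  run hotel (needs (2, 0, 2, 0), free (2, 2, 2, 0)); after release of (1, 3, 0, 2) the pool is (3, 5, 2, 2)
  run golf (needs (3, 4, 2, 1), free (3, 5, 2, 2)); after release of (1, 0, 1, 1) the pool is (4, 5, 3, 3)
  alpha cannot run: need (5, 4, 2, 1) vs free (4, 5, 3, 3) (insufficient res2)
  india cannot run: need (1, 0, 4, 2) vs free (4, 5, 3, 3) (insufficient res3)
  bravo cannot run: need (4, 5, 3, 4) vs free (4, 5, 3, 3) (insufficient res4)
  foxtrot cannot run: need (2, 4, 6, 4) vs free (4, 5, 3, 3) (insufficient res3 and res4)
Post-grant, the permanently blocked set is alpha, india, bravo and foxtrot.


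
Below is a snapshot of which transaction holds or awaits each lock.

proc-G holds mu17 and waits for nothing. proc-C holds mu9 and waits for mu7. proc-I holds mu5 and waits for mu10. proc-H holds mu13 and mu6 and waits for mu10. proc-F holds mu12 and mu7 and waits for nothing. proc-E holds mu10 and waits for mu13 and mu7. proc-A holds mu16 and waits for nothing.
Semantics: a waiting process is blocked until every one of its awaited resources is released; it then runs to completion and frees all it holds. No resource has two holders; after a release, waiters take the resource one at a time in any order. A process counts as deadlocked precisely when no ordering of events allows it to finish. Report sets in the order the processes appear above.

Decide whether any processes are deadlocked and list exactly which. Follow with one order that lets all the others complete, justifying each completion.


Deadlocked: proc-I, proc-H and proc-E.
Key observation: along proc-E -> proc-H -> proc-E, each member waits on what the next one holds — a deadlock; proc-I waits into the deadlock from upstream.
One completion order for the rest: proc-F, proc-A, proc-C, proc-G.
Verifying each step:
  proc-F waits on nothing -> runs at once and releases mu12 and mu7
  proc-A waits on nothing -> runs at once and releases mu16
  proc-C: everything it awaited (mu7) is free; runs, freeing mu9
  proc-G waits on nothing -> runs at once and releases mu17
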